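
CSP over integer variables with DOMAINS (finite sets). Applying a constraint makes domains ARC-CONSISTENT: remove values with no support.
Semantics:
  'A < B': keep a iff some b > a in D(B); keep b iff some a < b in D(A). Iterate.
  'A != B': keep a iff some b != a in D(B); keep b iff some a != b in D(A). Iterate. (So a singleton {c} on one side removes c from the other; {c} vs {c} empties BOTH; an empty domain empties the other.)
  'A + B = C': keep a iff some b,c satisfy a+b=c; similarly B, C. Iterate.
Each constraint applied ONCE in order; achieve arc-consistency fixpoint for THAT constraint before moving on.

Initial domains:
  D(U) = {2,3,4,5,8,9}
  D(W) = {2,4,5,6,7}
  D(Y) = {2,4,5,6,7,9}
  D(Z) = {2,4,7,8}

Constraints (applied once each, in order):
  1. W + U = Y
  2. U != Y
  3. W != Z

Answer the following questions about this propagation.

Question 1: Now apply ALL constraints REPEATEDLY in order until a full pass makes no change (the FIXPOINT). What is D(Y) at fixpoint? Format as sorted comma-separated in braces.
Answer: {4,5,6,7,9}

Derivation:
pass 0 (initial): D(Y)={2,4,5,6,7,9}
pass 1: U {2,3,4,5,8,9}->{2,3,4,5}; Y {2,4,5,6,7,9}->{4,5,6,7,9}
pass 2: no change
Fixpoint after 2 passes: D(Y) = {4,5,6,7,9}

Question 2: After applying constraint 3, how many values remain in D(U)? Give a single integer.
Answer: 4

Derivation:
Constraint 1 (W + U = Y) on D(W)={2,4,5,6,7} D(U)={2,3,4,5,8,9} D(Y)={2,4,5,6,7,9}: U {2,3,4,5,8,9}->{2,3,4,5}; Y {2,4,5,6,7,9}->{4,5,6,7,9}
Constraint 2 (U != Y) on D(U)={2,3,4,5} D(Y)={4,5,6,7,9}: no change
Constraint 3 (W != Z) on D(W)={2,4,5,6,7} D(Z)={2,4,7,8}: no change
So after constraint 3: D(U)={2,3,4,5}, size = 4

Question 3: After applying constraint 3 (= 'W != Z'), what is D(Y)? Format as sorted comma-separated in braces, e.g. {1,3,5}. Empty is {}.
Answer: {4,5,6,7,9}

Derivation:
Constraint 1 (W + U = Y) on D(W)={2,4,5,6,7} D(U)={2,3,4,5,8,9} D(Y)={2,4,5,6,7,9}: U {2,3,4,5,8,9}->{2,3,4,5}; Y {2,4,5,6,7,9}->{4,5,6,7,9}
Constraint 2 (U != Y) on D(U)={2,3,4,5} D(Y)={4,5,6,7,9}: no change
Constraint 3 (W != Z) on D(W)={2,4,5,6,7} D(Z)={2,4,7,8}: no change
So after constraint 3: D(Y) = {4,5,6,7,9}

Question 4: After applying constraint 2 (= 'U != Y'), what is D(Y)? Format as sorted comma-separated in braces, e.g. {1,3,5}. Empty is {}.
Constraint 1 (W + U = Y) on D(W)={2,4,5,6,7} D(U)={2,3,4,5,8,9} D(Y)={2,4,5,6,7,9}: U {2,3,4,5,8,9}->{2,3,4,5}; Y {2,4,5,6,7,9}->{4,5,6,7,9}
Constraint 2 (U != Y) on D(U)={2,3,4,5} D(Y)={4,5,6,7,9}: no change
So after constraint 2: D(Y) = {4,5,6,7,9}

Answer: {4,5,6,7,9}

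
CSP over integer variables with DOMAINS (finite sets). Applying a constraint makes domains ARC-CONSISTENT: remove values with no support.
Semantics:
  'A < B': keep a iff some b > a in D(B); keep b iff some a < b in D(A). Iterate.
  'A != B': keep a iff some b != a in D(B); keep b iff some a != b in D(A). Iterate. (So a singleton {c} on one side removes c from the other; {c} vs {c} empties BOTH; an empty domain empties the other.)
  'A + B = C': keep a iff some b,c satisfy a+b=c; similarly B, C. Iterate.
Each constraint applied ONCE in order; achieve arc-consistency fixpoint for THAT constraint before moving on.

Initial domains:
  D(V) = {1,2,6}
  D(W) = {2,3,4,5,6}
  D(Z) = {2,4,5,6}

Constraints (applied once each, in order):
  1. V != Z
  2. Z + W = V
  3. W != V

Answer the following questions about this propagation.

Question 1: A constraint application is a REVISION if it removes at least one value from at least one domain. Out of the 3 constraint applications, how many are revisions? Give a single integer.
Constraint 1 (V != Z) on D(V)={1,2,6} D(Z)={2,4,5,6}: no change => not a revision
Constraint 2 (Z + W = V) on D(Z)={2,4,5,6} D(W)={2,3,4,5,6} D(V)={1,2,6}: Z {2,4,5,6}->{2,4}; W {2,3,4,5,6}->{2,4}; V {1,2,6}->{6} => REVISION
Constraint 3 (W != V) on D(W)={2,4} D(V)={6}: no change => not a revision
Total revisions = 1

Answer: 1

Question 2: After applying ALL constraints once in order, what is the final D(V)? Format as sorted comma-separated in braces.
Constraint 1 (V != Z) on D(V)={1,2,6} D(Z)={2,4,5,6}: no change
Constraint 2 (Z + W = V) on D(Z)={2,4,5,6} D(W)={2,3,4,5,6} D(V)={1,2,6}: Z {2,4,5,6}->{2,4}; W {2,3,4,5,6}->{2,4}; V {1,2,6}->{6}
Constraint 3 (W != V) on D(W)={2,4} D(V)={6}: no change
So after all 3 constraints: D(V) = {6}

Answer: {6}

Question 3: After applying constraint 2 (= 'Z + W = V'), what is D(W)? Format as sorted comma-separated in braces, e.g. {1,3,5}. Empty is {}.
Answer: {2,4}

Derivation:
Constraint 1 (V != Z) on D(V)={1,2,6} D(Z)={2,4,5,6}: no change
Constraint 2 (Z + W = V) on D(Z)={2,4,5,6} D(W)={2,3,4,5,6} D(V)={1,2,6}: Z {2,4,5,6}->{2,4}; W {2,3,4,5,6}->{2,4}; V {1,2,6}->{6}
So after constraint 2: D(W) = {2,4}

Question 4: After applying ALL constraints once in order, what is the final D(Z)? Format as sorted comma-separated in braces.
Answer: {2,4}

Derivation:
Constraint 1 (V != Z) on D(V)={1,2,6} D(Z)={2,4,5,6}: no change
Constraint 2 (Z + W = V) on D(Z)={2,4,5,6} D(W)={2,3,4,5,6} D(V)={1,2,6}: Z {2,4,5,6}->{2,4}; W {2,3,4,5,6}->{2,4}; V {1,2,6}->{6}
Constraint 3 (W != V) on D(W)={2,4} D(V)={6}: no change
So after all 3 constraints: D(Z) = {2,4}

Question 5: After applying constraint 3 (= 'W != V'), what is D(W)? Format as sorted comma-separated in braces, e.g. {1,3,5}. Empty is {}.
Constraint 1 (V != Z) on D(V)={1,2,6} D(Z)={2,4,5,6}: no change
Constraint 2 (Z + W = V) on D(Z)={2,4,5,6} D(W)={2,3,4,5,6} D(V)={1,2,6}: Z {2,4,5,6}->{2,4}; W {2,3,4,5,6}->{2,4}; V {1,2,6}->{6}
Constraint 3 (W != V) on D(W)={2,4} D(V)={6}: no change
So after constraint 3: D(W) = {2,4}

Answer: {2,4}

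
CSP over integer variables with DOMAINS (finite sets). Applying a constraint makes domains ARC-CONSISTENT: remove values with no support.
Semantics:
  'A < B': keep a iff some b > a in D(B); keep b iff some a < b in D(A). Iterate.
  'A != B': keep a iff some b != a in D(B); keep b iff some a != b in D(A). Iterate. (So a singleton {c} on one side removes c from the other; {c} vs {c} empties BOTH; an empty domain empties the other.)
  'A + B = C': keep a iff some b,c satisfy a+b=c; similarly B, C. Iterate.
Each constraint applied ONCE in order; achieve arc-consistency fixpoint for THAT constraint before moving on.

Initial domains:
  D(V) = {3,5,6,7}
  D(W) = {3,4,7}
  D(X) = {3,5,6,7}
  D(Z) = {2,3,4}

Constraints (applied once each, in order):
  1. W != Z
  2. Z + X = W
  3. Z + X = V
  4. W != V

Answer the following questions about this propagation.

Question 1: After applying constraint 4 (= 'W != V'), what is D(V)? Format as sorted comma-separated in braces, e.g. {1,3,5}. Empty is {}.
Answer: {5}

Derivation:
Constraint 1 (W != Z) on D(W)={3,4,7} D(Z)={2,3,4}: no change
Constraint 2 (Z + X = W) on D(Z)={2,3,4} D(X)={3,5,6,7} D(W)={3,4,7}: Z {2,3,4}->{2,4}; X {3,5,6,7}->{3,5}; W {3,4,7}->{7}
Constraint 3 (Z + X = V) on D(Z)={2,4} D(X)={3,5} D(V)={3,5,6,7}: V {3,5,6,7}->{5,7}
Constraint 4 (W != V) on D(W)={7} D(V)={5,7}: V {5,7}->{5}
So after constraint 4: D(V) = {5}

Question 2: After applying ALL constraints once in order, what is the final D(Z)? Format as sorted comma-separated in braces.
Answer: {2,4}

Derivation:
Constraint 1 (W != Z) on D(W)={3,4,7} D(Z)={2,3,4}: no change
Constraint 2 (Z + X = W) on D(Z)={2,3,4} D(X)={3,5,6,7} D(W)={3,4,7}: Z {2,3,4}->{2,4}; X {3,5,6,7}->{3,5}; W {3,4,7}->{7}
Constraint 3 (Z + X = V) on D(Z)={2,4} D(X)={3,5} D(V)={3,5,6,7}: V {3,5,6,7}->{5,7}
Constraint 4 (W != V) on D(W)={7} D(V)={5,7}: V {5,7}->{5}
So after all 4 constraints: D(Z) = {2,4}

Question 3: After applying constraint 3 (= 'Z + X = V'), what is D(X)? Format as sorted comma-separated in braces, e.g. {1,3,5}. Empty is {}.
Answer: {3,5}

Derivation:
Constraint 1 (W != Z) on D(W)={3,4,7} D(Z)={2,3,4}: no change
Constraint 2 (Z + X = W) on D(Z)={2,3,4} D(X)={3,5,6,7} D(W)={3,4,7}: Z {2,3,4}->{2,4}; X {3,5,6,7}->{3,5}; W {3,4,7}->{7}
Constraint 3 (Z + X = V) on D(Z)={2,4} D(X)={3,5} D(V)={3,5,6,7}: V {3,5,6,7}->{5,7}
So after constraint 3: D(X) = {3,5}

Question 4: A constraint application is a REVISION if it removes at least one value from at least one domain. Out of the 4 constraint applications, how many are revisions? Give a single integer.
Constraint 1 (W != Z) on D(W)={3,4,7} D(Z)={2,3,4}: no change => not a revision
Constraint 2 (Z + X = W) on D(Z)={2,3,4} D(X)={3,5,6,7} D(W)={3,4,7}: Z {2,3,4}->{2,4}; X {3,5,6,7}->{3,5}; W {3,4,7}->{7} => REVISION
Constraint 3 (Z + X = V) on D(Z)={2,4} D(X)={3,5} D(V)={3,5,6,7}: V {3,5,6,7}->{5,7} => REVISION
Constraint 4 (W != V) on D(W)={7} D(V)={5,7}: V {5,7}->{5} => REVISION
Total revisions = 3

Answer: 3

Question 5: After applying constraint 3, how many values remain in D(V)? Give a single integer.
Constraint 1 (W != Z) on D(W)={3,4,7} D(Z)={2,3,4}: no change
Constraint 2 (Z + X = W) on D(Z)={2,3,4} D(X)={3,5,6,7} D(W)={3,4,7}: Z {2,3,4}->{2,4}; X {3,5,6,7}->{3,5}; W {3,4,7}->{7}
Constraint 3 (Z + X = V) on D(Z)={2,4} D(X)={3,5} D(V)={3,5,6,7}: V {3,5,6,7}->{5,7}
So after constraint 3: D(V)={5,7}, size = 2

Answer: 2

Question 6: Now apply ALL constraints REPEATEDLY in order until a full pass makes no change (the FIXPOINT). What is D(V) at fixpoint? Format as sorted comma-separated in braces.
pass 0 (initial): D(V)={3,5,6,7}
pass 1: V {3,5,6,7}->{5}; W {3,4,7}->{7}; X {3,5,6,7}->{3,5}; Z {2,3,4}->{2,4}
pass 2: X {3,5}->{3}; Z {2,4}->{2}
pass 3: V {5}->{}; W {7}->{}; X {3}->{}; Z {2}->{}
pass 4: no change
Fixpoint after 4 passes: D(V) = {}

Answer: {}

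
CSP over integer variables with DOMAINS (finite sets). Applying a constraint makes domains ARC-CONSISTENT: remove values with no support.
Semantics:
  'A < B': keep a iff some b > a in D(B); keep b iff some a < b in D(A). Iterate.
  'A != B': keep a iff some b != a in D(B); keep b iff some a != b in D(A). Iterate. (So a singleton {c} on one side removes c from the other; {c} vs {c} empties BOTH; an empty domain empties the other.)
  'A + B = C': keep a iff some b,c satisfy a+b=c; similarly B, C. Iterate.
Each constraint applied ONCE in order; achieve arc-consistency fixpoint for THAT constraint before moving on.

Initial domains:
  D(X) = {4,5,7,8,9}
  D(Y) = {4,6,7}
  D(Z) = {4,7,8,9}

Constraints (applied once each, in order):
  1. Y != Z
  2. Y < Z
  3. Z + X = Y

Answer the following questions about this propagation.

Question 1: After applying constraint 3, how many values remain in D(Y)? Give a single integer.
Constraint 1 (Y != Z) on D(Y)={4,6,7} D(Z)={4,7,8,9}: no change
Constraint 2 (Y < Z) on D(Y)={4,6,7} D(Z)={4,7,8,9}: Z {4,7,8,9}->{7,8,9}
Constraint 3 (Z + X = Y) on D(Z)={7,8,9} D(X)={4,5,7,8,9} D(Y)={4,6,7}: Z {7,8,9}->{}; X {4,5,7,8,9}->{}; Y {4,6,7}->{}
So after constraint 3: D(Y)={}, size = 0

Answer: 0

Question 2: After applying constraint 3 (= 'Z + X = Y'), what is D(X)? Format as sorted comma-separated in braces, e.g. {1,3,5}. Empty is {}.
Constraint 1 (Y != Z) on D(Y)={4,6,7} D(Z)={4,7,8,9}: no change
Constraint 2 (Y < Z) on D(Y)={4,6,7} D(Z)={4,7,8,9}: Z {4,7,8,9}->{7,8,9}
Constraint 3 (Z + X = Y) on D(Z)={7,8,9} D(X)={4,5,7,8,9} D(Y)={4,6,7}: Z {7,8,9}->{}; X {4,5,7,8,9}->{}; Y {4,6,7}->{}
So after constraint 3: D(X) = {}

Answer: {}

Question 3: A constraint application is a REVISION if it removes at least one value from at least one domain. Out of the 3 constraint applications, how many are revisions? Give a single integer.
Answer: 2

Derivation:
Constraint 1 (Y != Z) on D(Y)={4,6,7} D(Z)={4,7,8,9}: no change => not a revision
Constraint 2 (Y < Z) on D(Y)={4,6,7} D(Z)={4,7,8,9}: Z {4,7,8,9}->{7,8,9} => REVISION
Constraint 3 (Z + X = Y) on D(Z)={7,8,9} D(X)={4,5,7,8,9} D(Y)={4,6,7}: Z {7,8,9}->{}; X {4,5,7,8,9}->{}; Y {4,6,7}->{} => REVISION
Total revisions = 2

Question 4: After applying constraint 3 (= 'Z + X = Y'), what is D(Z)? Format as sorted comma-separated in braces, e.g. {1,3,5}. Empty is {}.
Answer: {}

Derivation:
Constraint 1 (Y != Z) on D(Y)={4,6,7} D(Z)={4,7,8,9}: no change
Constraint 2 (Y < Z) on D(Y)={4,6,7} D(Z)={4,7,8,9}: Z {4,7,8,9}->{7,8,9}
Constraint 3 (Z + X = Y) on D(Z)={7,8,9} D(X)={4,5,7,8,9} D(Y)={4,6,7}: Z {7,8,9}->{}; X {4,5,7,8,9}->{}; Y {4,6,7}->{}
So after constraint 3: D(Z) = {}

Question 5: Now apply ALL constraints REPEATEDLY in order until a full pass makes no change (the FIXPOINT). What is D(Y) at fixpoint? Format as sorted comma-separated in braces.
pass 0 (initial): D(Y)={4,6,7}
pass 1: X {4,5,7,8,9}->{}; Y {4,6,7}->{}; Z {4,7,8,9}->{}
pass 2: no change
Fixpoint after 2 passes: D(Y) = {}

Answer: {}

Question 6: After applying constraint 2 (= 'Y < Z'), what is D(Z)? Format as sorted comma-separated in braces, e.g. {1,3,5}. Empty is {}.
Constraint 1 (Y != Z) on D(Y)={4,6,7} D(Z)={4,7,8,9}: no change
Constraint 2 (Y < Z) on D(Y)={4,6,7} D(Z)={4,7,8,9}: Z {4,7,8,9}->{7,8,9}
So after constraint 2: D(Z) = {7,8,9}

Answer: {7,8,9}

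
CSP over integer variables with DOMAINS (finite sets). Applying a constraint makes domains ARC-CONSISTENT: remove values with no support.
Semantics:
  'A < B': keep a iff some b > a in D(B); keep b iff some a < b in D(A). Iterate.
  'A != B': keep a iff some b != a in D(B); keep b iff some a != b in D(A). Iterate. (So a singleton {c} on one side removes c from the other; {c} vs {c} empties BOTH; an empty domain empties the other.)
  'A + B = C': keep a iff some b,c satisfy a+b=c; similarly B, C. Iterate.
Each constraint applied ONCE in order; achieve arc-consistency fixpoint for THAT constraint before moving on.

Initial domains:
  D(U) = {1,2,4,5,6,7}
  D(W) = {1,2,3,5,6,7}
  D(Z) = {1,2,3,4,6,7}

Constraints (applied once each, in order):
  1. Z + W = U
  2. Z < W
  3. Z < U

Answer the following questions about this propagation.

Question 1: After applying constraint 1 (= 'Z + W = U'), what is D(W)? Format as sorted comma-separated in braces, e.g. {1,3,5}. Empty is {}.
Answer: {1,2,3,5,6}

Derivation:
Constraint 1 (Z + W = U) on D(Z)={1,2,3,4,6,7} D(W)={1,2,3,5,6,7} D(U)={1,2,4,5,6,7}: Z {1,2,3,4,6,7}->{1,2,3,4,6}; W {1,2,3,5,6,7}->{1,2,3,5,6}; U {1,2,4,5,6,7}->{2,4,5,6,7}
So after constraint 1: D(W) = {1,2,3,5,6}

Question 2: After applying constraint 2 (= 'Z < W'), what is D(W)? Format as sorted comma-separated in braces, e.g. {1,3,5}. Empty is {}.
Answer: {2,3,5,6}

Derivation:
Constraint 1 (Z + W = U) on D(Z)={1,2,3,4,6,7} D(W)={1,2,3,5,6,7} D(U)={1,2,4,5,6,7}: Z {1,2,3,4,6,7}->{1,2,3,4,6}; W {1,2,3,5,6,7}->{1,2,3,5,6}; U {1,2,4,5,6,7}->{2,4,5,6,7}
Constraint 2 (Z < W) on D(Z)={1,2,3,4,6} D(W)={1,2,3,5,6}: Z {1,2,3,4,6}->{1,2,3,4}; W {1,2,3,5,6}->{2,3,5,6}
So after constraint 2: D(W) = {2,3,5,6}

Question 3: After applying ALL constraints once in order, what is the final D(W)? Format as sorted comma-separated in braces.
Answer: {2,3,5,6}

Derivation:
Constraint 1 (Z + W = U) on D(Z)={1,2,3,4,6,7} D(W)={1,2,3,5,6,7} D(U)={1,2,4,5,6,7}: Z {1,2,3,4,6,7}->{1,2,3,4,6}; W {1,2,3,5,6,7}->{1,2,3,5,6}; U {1,2,4,5,6,7}->{2,4,5,6,7}
Constraint 2 (Z < W) on D(Z)={1,2,3,4,6} D(W)={1,2,3,5,6}: Z {1,2,3,4,6}->{1,2,3,4}; W {1,2,3,5,6}->{2,3,5,6}
Constraint 3 (Z < U) on D(Z)={1,2,3,4} D(U)={2,4,5,6,7}: no change
So after all 3 constraints: D(W) = {2,3,5,6}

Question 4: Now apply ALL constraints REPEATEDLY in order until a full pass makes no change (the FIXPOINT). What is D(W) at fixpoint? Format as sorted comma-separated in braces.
Answer: {2,3,5,6}

Derivation:
pass 0 (initial): D(W)={1,2,3,5,6,7}
pass 1: U {1,2,4,5,6,7}->{2,4,5,6,7}; W {1,2,3,5,6,7}->{2,3,5,6}; Z {1,2,3,4,6,7}->{1,2,3,4}
pass 2: U {2,4,5,6,7}->{4,5,6,7}
pass 3: no change
Fixpoint after 3 passes: D(W) = {2,3,5,6}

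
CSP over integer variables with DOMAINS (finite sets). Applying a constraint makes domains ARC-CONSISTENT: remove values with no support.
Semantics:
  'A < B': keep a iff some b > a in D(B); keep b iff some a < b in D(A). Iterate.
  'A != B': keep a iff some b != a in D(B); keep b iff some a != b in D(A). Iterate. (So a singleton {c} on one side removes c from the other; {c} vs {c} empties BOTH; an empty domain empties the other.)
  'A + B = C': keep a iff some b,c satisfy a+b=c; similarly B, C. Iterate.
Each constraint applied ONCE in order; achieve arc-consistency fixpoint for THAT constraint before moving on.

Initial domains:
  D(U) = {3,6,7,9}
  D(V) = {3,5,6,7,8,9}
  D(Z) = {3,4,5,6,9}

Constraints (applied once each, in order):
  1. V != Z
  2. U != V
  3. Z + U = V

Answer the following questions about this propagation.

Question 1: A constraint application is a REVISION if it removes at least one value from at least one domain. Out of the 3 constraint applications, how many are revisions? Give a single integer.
Constraint 1 (V != Z) on D(V)={3,5,6,7,8,9} D(Z)={3,4,5,6,9}: no change => not a revision
Constraint 2 (U != V) on D(U)={3,6,7,9} D(V)={3,5,6,7,8,9}: no change => not a revision
Constraint 3 (Z + U = V) on D(Z)={3,4,5,6,9} D(U)={3,6,7,9} D(V)={3,5,6,7,8,9}: Z {3,4,5,6,9}->{3,4,5,6}; U {3,6,7,9}->{3,6}; V {3,5,6,7,8,9}->{6,7,8,9} => REVISION
Total revisions = 1

Answer: 1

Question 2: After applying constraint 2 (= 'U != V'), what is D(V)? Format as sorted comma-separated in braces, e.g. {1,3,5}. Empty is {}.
Answer: {3,5,6,7,8,9}

Derivation:
Constraint 1 (V != Z) on D(V)={3,5,6,7,8,9} D(Z)={3,4,5,6,9}: no change
Constraint 2 (U != V) on D(U)={3,6,7,9} D(V)={3,5,6,7,8,9}: no change
So after constraint 2: D(V) = {3,5,6,7,8,9}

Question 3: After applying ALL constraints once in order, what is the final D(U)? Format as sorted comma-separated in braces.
Answer: {3,6}

Derivation:
Constraint 1 (V != Z) on D(V)={3,5,6,7,8,9} D(Z)={3,4,5,6,9}: no change
Constraint 2 (U != V) on D(U)={3,6,7,9} D(V)={3,5,6,7,8,9}: no change
Constraint 3 (Z + U = V) on D(Z)={3,4,5,6,9} D(U)={3,6,7,9} D(V)={3,5,6,7,8,9}: Z {3,4,5,6,9}->{3,4,5,6}; U {3,6,7,9}->{3,6}; V {3,5,6,7,8,9}->{6,7,8,9}
So after all 3 constraints: D(U) = {3,6}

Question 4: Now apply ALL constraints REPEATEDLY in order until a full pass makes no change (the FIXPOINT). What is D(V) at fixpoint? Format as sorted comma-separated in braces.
pass 0 (initial): D(V)={3,5,6,7,8,9}
pass 1: U {3,6,7,9}->{3,6}; V {3,5,6,7,8,9}->{6,7,8,9}; Z {3,4,5,6,9}->{3,4,5,6}
pass 2: no change
Fixpoint after 2 passes: D(V) = {6,7,8,9}

Answer: {6,7,8,9}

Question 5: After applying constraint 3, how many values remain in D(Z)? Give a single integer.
Answer: 4

Derivation:
Constraint 1 (V != Z) on D(V)={3,5,6,7,8,9} D(Z)={3,4,5,6,9}: no change
Constraint 2 (U != V) on D(U)={3,6,7,9} D(V)={3,5,6,7,8,9}: no change
Constraint 3 (Z + U = V) on D(Z)={3,4,5,6,9} D(U)={3,6,7,9} D(V)={3,5,6,7,8,9}: Z {3,4,5,6,9}->{3,4,5,6}; U {3,6,7,9}->{3,6}; V {3,5,6,7,8,9}->{6,7,8,9}
So after constraint 3: D(Z)={3,4,5,6}, size = 4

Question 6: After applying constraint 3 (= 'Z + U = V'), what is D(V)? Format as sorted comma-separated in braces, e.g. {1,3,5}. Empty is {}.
Constraint 1 (V != Z) on D(V)={3,5,6,7,8,9} D(Z)={3,4,5,6,9}: no change
Constraint 2 (U != V) on D(U)={3,6,7,9} D(V)={3,5,6,7,8,9}: no change
Constraint 3 (Z + U = V) on D(Z)={3,4,5,6,9} D(U)={3,6,7,9} D(V)={3,5,6,7,8,9}: Z {3,4,5,6,9}->{3,4,5,6}; U {3,6,7,9}->{3,6}; V {3,5,6,7,8,9}->{6,7,8,9}
So after constraint 3: D(V) = {6,7,8,9}

Answer: {6,7,8,9}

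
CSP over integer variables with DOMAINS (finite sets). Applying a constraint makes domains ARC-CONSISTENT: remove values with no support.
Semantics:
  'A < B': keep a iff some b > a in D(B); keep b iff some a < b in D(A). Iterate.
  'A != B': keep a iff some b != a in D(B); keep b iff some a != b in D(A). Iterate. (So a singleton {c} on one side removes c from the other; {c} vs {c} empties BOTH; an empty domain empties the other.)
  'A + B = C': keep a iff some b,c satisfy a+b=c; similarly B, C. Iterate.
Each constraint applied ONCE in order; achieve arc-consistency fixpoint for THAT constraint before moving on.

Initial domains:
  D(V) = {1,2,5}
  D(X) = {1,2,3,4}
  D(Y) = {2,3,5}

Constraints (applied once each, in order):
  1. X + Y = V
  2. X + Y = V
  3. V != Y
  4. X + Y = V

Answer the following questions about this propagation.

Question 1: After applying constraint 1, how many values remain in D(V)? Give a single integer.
Answer: 1

Derivation:
Constraint 1 (X + Y = V) on D(X)={1,2,3,4} D(Y)={2,3,5} D(V)={1,2,5}: X {1,2,3,4}->{2,3}; Y {2,3,5}->{2,3}; V {1,2,5}->{5}
So after constraint 1: D(V)={5}, size = 1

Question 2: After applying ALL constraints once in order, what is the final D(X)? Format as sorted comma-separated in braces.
Answer: {2,3}

Derivation:
Constraint 1 (X + Y = V) on D(X)={1,2,3,4} D(Y)={2,3,5} D(V)={1,2,5}: X {1,2,3,4}->{2,3}; Y {2,3,5}->{2,3}; V {1,2,5}->{5}
Constraint 2 (X + Y = V) on D(X)={2,3} D(Y)={2,3} D(V)={5}: no change
Constraint 3 (V != Y) on D(V)={5} D(Y)={2,3}: no change
Constraint 4 (X + Y = V) on D(X)={2,3} D(Y)={2,3} D(V)={5}: no change
So after all 4 constraints: D(X) = {2,3}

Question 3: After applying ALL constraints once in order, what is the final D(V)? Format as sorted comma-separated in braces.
Answer: {5}

Derivation:
Constraint 1 (X + Y = V) on D(X)={1,2,3,4} D(Y)={2,3,5} D(V)={1,2,5}: X {1,2,3,4}->{2,3}; Y {2,3,5}->{2,3}; V {1,2,5}->{5}
Constraint 2 (X + Y = V) on D(X)={2,3} D(Y)={2,3} D(V)={5}: no change
Constraint 3 (V != Y) on D(V)={5} D(Y)={2,3}: no change
Constraint 4 (X + Y = V) on D(X)={2,3} D(Y)={2,3} D(V)={5}: no change
So after all 4 constraints: D(V) = {5}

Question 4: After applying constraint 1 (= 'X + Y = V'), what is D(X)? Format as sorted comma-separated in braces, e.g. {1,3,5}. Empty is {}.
Answer: {2,3}

Derivation:
Constraint 1 (X + Y = V) on D(X)={1,2,3,4} D(Y)={2,3,5} D(V)={1,2,5}: X {1,2,3,4}->{2,3}; Y {2,3,5}->{2,3}; V {1,2,5}->{5}
So after constraint 1: D(X) = {2,3}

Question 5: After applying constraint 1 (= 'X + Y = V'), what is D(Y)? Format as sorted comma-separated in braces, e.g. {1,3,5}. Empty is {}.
Constraint 1 (X + Y = V) on D(X)={1,2,3,4} D(Y)={2,3,5} D(V)={1,2,5}: X {1,2,3,4}->{2,3}; Y {2,3,5}->{2,3}; V {1,2,5}->{5}
So after constraint 1: D(Y) = {2,3}

Answer: {2,3}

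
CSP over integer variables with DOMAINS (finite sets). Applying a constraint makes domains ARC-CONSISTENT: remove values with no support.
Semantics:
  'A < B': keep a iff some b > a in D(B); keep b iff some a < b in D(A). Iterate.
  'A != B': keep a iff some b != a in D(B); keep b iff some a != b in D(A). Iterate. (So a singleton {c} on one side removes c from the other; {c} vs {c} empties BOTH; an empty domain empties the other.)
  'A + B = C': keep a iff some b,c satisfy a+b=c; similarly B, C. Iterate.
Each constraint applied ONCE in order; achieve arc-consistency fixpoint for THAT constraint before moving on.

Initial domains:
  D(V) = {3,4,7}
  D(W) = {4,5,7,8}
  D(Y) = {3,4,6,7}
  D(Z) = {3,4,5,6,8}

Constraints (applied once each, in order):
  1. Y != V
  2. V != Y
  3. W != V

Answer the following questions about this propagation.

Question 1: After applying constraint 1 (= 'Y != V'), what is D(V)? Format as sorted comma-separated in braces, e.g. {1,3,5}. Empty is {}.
Constraint 1 (Y != V) on D(Y)={3,4,6,7} D(V)={3,4,7}: no change
So after constraint 1: D(V) = {3,4,7}

Answer: {3,4,7}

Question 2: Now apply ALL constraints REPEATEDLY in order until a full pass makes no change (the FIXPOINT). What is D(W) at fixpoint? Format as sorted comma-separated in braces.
Answer: {4,5,7,8}

Derivation:
pass 0 (initial): D(W)={4,5,7,8}
pass 1: no change
Fixpoint after 1 passes: D(W) = {4,5,7,8}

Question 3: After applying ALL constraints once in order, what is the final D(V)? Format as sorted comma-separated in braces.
Constraint 1 (Y != V) on D(Y)={3,4,6,7} D(V)={3,4,7}: no change
Constraint 2 (V != Y) on D(V)={3,4,7} D(Y)={3,4,6,7}: no change
Constraint 3 (W != V) on D(W)={4,5,7,8} D(V)={3,4,7}: no change
So after all 3 constraints: D(V) = {3,4,7}

Answer: {3,4,7}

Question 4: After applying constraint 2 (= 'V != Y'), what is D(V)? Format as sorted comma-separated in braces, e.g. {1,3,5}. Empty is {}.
Answer: {3,4,7}

Derivation:
Constraint 1 (Y != V) on D(Y)={3,4,6,7} D(V)={3,4,7}: no change
Constraint 2 (V != Y) on D(V)={3,4,7} D(Y)={3,4,6,7}: no change
So after constraint 2: D(V) = {3,4,7}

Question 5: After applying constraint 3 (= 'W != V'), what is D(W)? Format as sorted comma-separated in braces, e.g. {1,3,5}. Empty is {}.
Answer: {4,5,7,8}

Derivation:
Constraint 1 (Y != V) on D(Y)={3,4,6,7} D(V)={3,4,7}: no change
Constraint 2 (V != Y) on D(V)={3,4,7} D(Y)={3,4,6,7}: no change
Constraint 3 (W != V) on D(W)={4,5,7,8} D(V)={3,4,7}: no change
So after constraint 3: D(W) = {4,5,7,8}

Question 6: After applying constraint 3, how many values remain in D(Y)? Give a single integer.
Constraint 1 (Y != V) on D(Y)={3,4,6,7} D(V)={3,4,7}: no change
Constraint 2 (V != Y) on D(V)={3,4,7} D(Y)={3,4,6,7}: no change
Constraint 3 (W != V) on D(W)={4,5,7,8} D(V)={3,4,7}: no change
So after constraint 3: D(Y)={3,4,6,7}, size = 4

Answer: 4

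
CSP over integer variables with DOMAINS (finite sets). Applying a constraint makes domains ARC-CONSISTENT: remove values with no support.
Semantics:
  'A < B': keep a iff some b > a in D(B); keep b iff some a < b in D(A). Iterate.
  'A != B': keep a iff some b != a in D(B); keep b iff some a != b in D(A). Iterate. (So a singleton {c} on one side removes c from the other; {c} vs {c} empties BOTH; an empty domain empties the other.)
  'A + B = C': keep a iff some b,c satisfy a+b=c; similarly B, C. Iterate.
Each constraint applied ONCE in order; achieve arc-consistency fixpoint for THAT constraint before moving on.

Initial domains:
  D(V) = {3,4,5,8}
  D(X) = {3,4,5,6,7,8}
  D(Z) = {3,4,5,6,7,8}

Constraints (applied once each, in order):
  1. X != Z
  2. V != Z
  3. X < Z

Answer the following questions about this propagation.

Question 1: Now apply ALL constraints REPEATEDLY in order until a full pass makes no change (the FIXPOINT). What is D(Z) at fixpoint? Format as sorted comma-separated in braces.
pass 0 (initial): D(Z)={3,4,5,6,7,8}
pass 1: X {3,4,5,6,7,8}->{3,4,5,6,7}; Z {3,4,5,6,7,8}->{4,5,6,7,8}
pass 2: no change
Fixpoint after 2 passes: D(Z) = {4,5,6,7,8}

Answer: {4,5,6,7,8}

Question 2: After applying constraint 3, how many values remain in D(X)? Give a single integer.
Answer: 5

Derivation:
Constraint 1 (X != Z) on D(X)={3,4,5,6,7,8} D(Z)={3,4,5,6,7,8}: no change
Constraint 2 (V != Z) on D(V)={3,4,5,8} D(Z)={3,4,5,6,7,8}: no change
Constraint 3 (X < Z) on D(X)={3,4,5,6,7,8} D(Z)={3,4,5,6,7,8}: X {3,4,5,6,7,8}->{3,4,5,6,7}; Z {3,4,5,6,7,8}->{4,5,6,7,8}
So after constraint 3: D(X)={3,4,5,6,7}, size = 5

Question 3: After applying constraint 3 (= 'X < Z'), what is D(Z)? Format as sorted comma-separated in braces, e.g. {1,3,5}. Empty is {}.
Answer: {4,5,6,7,8}

Derivation:
Constraint 1 (X != Z) on D(X)={3,4,5,6,7,8} D(Z)={3,4,5,6,7,8}: no change
Constraint 2 (V != Z) on D(V)={3,4,5,8} D(Z)={3,4,5,6,7,8}: no change
Constraint 3 (X < Z) on D(X)={3,4,5,6,7,8} D(Z)={3,4,5,6,7,8}: X {3,4,5,6,7,8}->{3,4,5,6,7}; Z {3,4,5,6,7,8}->{4,5,6,7,8}
So after constraint 3: D(Z) = {4,5,6,7,8}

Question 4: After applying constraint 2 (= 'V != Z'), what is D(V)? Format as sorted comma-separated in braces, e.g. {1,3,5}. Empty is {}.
Constraint 1 (X != Z) on D(X)={3,4,5,6,7,8} D(Z)={3,4,5,6,7,8}: no change
Constraint 2 (V != Z) on D(V)={3,4,5,8} D(Z)={3,4,5,6,7,8}: no change
So after constraint 2: D(V) = {3,4,5,8}

Answer: {3,4,5,8}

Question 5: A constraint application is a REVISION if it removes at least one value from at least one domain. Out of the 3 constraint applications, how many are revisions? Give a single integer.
Constraint 1 (X != Z) on D(X)={3,4,5,6,7,8} D(Z)={3,4,5,6,7,8}: no change => not a revision
Constraint 2 (V != Z) on D(V)={3,4,5,8} D(Z)={3,4,5,6,7,8}: no change => not a revision
Constraint 3 (X < Z) on D(X)={3,4,5,6,7,8} D(Z)={3,4,5,6,7,8}: X {3,4,5,6,7,8}->{3,4,5,6,7}; Z {3,4,5,6,7,8}->{4,5,6,7,8} => REVISION
Total revisions = 1

Answer: 1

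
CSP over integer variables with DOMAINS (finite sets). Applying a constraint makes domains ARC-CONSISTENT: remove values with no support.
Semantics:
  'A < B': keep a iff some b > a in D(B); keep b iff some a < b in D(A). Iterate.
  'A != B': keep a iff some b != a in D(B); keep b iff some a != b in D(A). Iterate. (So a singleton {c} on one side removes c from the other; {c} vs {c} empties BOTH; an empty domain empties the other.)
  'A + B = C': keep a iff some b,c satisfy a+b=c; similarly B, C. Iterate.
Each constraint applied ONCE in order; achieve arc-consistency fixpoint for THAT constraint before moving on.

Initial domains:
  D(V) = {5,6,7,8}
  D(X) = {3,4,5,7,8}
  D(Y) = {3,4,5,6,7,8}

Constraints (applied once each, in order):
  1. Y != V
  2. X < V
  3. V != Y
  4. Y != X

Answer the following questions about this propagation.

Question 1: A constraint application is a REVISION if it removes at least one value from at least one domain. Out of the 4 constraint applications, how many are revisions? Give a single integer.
Answer: 1

Derivation:
Constraint 1 (Y != V) on D(Y)={3,4,5,6,7,8} D(V)={5,6,7,8}: no change => not a revision
Constraint 2 (X < V) on D(X)={3,4,5,7,8} D(V)={5,6,7,8}: X {3,4,5,7,8}->{3,4,5,7} => REVISION
Constraint 3 (V != Y) on D(V)={5,6,7,8} D(Y)={3,4,5,6,7,8}: no change => not a revision
Constraint 4 (Y != X) on D(Y)={3,4,5,6,7,8} D(X)={3,4,5,7}: no change => not a revision
Total revisions = 1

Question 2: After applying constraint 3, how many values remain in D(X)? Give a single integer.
Answer: 4

Derivation:
Constraint 1 (Y != V) on D(Y)={3,4,5,6,7,8} D(V)={5,6,7,8}: no change
Constraint 2 (X < V) on D(X)={3,4,5,7,8} D(V)={5,6,7,8}: X {3,4,5,7,8}->{3,4,5,7}
Constraint 3 (V != Y) on D(V)={5,6,7,8} D(Y)={3,4,5,6,7,8}: no change
So after constraint 3: D(X)={3,4,5,7}, size = 4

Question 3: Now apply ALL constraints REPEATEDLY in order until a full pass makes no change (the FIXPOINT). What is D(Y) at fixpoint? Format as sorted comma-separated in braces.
Answer: {3,4,5,6,7,8}

Derivation:
pass 0 (initial): D(Y)={3,4,5,6,7,8}
pass 1: X {3,4,5,7,8}->{3,4,5,7}
pass 2: no change
Fixpoint after 2 passes: D(Y) = {3,4,5,6,7,8}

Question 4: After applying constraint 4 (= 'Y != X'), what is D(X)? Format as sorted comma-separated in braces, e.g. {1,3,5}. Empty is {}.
Constraint 1 (Y != V) on D(Y)={3,4,5,6,7,8} D(V)={5,6,7,8}: no change
Constraint 2 (X < V) on D(X)={3,4,5,7,8} D(V)={5,6,7,8}: X {3,4,5,7,8}->{3,4,5,7}
Constraint 3 (V != Y) on D(V)={5,6,7,8} D(Y)={3,4,5,6,7,8}: no change
Constraint 4 (Y != X) on D(Y)={3,4,5,6,7,8} D(X)={3,4,5,7}: no change
So after constraint 4: D(X) = {3,4,5,7}

Answer: {3,4,5,7}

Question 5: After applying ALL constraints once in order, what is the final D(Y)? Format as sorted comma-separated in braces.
Answer: {3,4,5,6,7,8}

Derivation:
Constraint 1 (Y != V) on D(Y)={3,4,5,6,7,8} D(V)={5,6,7,8}: no change
Constraint 2 (X < V) on D(X)={3,4,5,7,8} D(V)={5,6,7,8}: X {3,4,5,7,8}->{3,4,5,7}
Constraint 3 (V != Y) on D(V)={5,6,7,8} D(Y)={3,4,5,6,7,8}: no change
Constraint 4 (Y != X) on D(Y)={3,4,5,6,7,8} D(X)={3,4,5,7}: no change
So after all 4 constraints: D(Y) = {3,4,5,6,7,8}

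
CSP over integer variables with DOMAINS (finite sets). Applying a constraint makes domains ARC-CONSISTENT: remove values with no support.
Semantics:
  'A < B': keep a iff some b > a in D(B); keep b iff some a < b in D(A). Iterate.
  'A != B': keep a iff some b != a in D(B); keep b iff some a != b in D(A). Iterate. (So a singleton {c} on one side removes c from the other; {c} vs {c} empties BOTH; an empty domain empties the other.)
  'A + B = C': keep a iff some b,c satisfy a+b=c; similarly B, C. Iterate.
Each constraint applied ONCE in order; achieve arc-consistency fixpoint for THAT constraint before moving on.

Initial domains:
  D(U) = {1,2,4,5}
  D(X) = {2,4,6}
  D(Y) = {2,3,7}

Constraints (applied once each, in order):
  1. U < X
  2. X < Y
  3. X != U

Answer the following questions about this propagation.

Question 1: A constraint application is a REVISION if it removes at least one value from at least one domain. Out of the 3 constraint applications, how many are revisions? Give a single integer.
Answer: 1

Derivation:
Constraint 1 (U < X) on D(U)={1,2,4,5} D(X)={2,4,6}: no change => not a revision
Constraint 2 (X < Y) on D(X)={2,4,6} D(Y)={2,3,7}: Y {2,3,7}->{3,7} => REVISION
Constraint 3 (X != U) on D(X)={2,4,6} D(U)={1,2,4,5}: no change => not a revision
Total revisions = 1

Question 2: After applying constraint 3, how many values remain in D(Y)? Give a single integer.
Answer: 2

Derivation:
Constraint 1 (U < X) on D(U)={1,2,4,5} D(X)={2,4,6}: no change
Constraint 2 (X < Y) on D(X)={2,4,6} D(Y)={2,3,7}: Y {2,3,7}->{3,7}
Constraint 3 (X != U) on D(X)={2,4,6} D(U)={1,2,4,5}: no change
So after constraint 3: D(Y)={3,7}, size = 2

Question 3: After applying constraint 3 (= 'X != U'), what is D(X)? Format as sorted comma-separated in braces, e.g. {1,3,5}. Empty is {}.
Answer: {2,4,6}

Derivation:
Constraint 1 (U < X) on D(U)={1,2,4,5} D(X)={2,4,6}: no change
Constraint 2 (X < Y) on D(X)={2,4,6} D(Y)={2,3,7}: Y {2,3,7}->{3,7}
Constraint 3 (X != U) on D(X)={2,4,6} D(U)={1,2,4,5}: no change
So after constraint 3: D(X) = {2,4,6}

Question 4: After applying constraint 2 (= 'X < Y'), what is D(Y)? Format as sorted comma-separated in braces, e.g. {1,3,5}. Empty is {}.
Constraint 1 (U < X) on D(U)={1,2,4,5} D(X)={2,4,6}: no change
Constraint 2 (X < Y) on D(X)={2,4,6} D(Y)={2,3,7}: Y {2,3,7}->{3,7}
So after constraint 2: D(Y) = {3,7}

Answer: {3,7}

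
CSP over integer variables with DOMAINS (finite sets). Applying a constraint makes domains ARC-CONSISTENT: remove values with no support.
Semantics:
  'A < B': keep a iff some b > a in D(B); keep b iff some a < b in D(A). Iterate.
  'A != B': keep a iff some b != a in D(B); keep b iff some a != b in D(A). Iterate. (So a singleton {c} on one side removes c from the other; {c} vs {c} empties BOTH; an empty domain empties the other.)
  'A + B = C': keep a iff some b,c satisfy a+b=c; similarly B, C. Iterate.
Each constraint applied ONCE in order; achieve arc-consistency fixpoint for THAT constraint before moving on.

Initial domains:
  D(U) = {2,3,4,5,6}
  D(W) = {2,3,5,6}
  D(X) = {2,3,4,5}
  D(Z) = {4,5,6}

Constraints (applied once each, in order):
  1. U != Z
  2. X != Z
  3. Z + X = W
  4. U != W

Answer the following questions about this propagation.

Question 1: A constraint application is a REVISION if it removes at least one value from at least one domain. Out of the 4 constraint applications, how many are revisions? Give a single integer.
Answer: 2

Derivation:
Constraint 1 (U != Z) on D(U)={2,3,4,5,6} D(Z)={4,5,6}: no change => not a revision
Constraint 2 (X != Z) on D(X)={2,3,4,5} D(Z)={4,5,6}: no change => not a revision
Constraint 3 (Z + X = W) on D(Z)={4,5,6} D(X)={2,3,4,5} D(W)={2,3,5,6}: Z {4,5,6}->{4}; X {2,3,4,5}->{2}; W {2,3,5,6}->{6} => REVISION
Constraint 4 (U != W) on D(U)={2,3,4,5,6} D(W)={6}: U {2,3,4,5,6}->{2,3,4,5} => REVISION
Total revisions = 2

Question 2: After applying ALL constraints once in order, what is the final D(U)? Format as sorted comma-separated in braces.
Constraint 1 (U != Z) on D(U)={2,3,4,5,6} D(Z)={4,5,6}: no change
Constraint 2 (X != Z) on D(X)={2,3,4,5} D(Z)={4,5,6}: no change
Constraint 3 (Z + X = W) on D(Z)={4,5,6} D(X)={2,3,4,5} D(W)={2,3,5,6}: Z {4,5,6}->{4}; X {2,3,4,5}->{2}; W {2,3,5,6}->{6}
Constraint 4 (U != W) on D(U)={2,3,4,5,6} D(W)={6}: U {2,3,4,5,6}->{2,3,4,5}
So after all 4 constraints: D(U) = {2,3,4,5}

Answer: {2,3,4,5}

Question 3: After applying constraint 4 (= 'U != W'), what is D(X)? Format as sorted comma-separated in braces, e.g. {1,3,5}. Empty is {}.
Answer: {2}

Derivation:
Constraint 1 (U != Z) on D(U)={2,3,4,5,6} D(Z)={4,5,6}: no change
Constraint 2 (X != Z) on D(X)={2,3,4,5} D(Z)={4,5,6}: no change
Constraint 3 (Z + X = W) on D(Z)={4,5,6} D(X)={2,3,4,5} D(W)={2,3,5,6}: Z {4,5,6}->{4}; X {2,3,4,5}->{2}; W {2,3,5,6}->{6}
Constraint 4 (U != W) on D(U)={2,3,4,5,6} D(W)={6}: U {2,3,4,5,6}->{2,3,4,5}
So after constraint 4: D(X) = {2}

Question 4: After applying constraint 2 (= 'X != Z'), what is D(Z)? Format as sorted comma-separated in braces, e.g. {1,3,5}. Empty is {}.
Constraint 1 (U != Z) on D(U)={2,3,4,5,6} D(Z)={4,5,6}: no change
Constraint 2 (X != Z) on D(X)={2,3,4,5} D(Z)={4,5,6}: no change
So after constraint 2: D(Z) = {4,5,6}

Answer: {4,5,6}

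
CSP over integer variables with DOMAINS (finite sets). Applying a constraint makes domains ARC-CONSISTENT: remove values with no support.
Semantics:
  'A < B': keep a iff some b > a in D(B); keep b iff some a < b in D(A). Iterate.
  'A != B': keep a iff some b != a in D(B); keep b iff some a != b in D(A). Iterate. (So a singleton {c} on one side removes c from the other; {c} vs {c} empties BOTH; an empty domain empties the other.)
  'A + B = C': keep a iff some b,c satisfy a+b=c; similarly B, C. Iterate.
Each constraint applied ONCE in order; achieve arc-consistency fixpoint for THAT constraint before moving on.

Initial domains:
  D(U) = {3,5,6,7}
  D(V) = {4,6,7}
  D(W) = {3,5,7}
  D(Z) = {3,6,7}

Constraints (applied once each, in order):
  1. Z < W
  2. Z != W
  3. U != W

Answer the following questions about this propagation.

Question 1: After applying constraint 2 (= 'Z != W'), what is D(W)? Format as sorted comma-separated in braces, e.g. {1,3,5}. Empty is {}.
Answer: {5,7}

Derivation:
Constraint 1 (Z < W) on D(Z)={3,6,7} D(W)={3,5,7}: Z {3,6,7}->{3,6}; W {3,5,7}->{5,7}
Constraint 2 (Z != W) on D(Z)={3,6} D(W)={5,7}: no change
So after constraint 2: D(W) = {5,7}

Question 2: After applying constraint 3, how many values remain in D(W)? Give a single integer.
Constraint 1 (Z < W) on D(Z)={3,6,7} D(W)={3,5,7}: Z {3,6,7}->{3,6}; W {3,5,7}->{5,7}
Constraint 2 (Z != W) on D(Z)={3,6} D(W)={5,7}: no change
Constraint 3 (U != W) on D(U)={3,5,6,7} D(W)={5,7}: no change
So after constraint 3: D(W)={5,7}, size = 2

Answer: 2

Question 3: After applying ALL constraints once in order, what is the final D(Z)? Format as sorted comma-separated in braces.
Answer: {3,6}

Derivation:
Constraint 1 (Z < W) on D(Z)={3,6,7} D(W)={3,5,7}: Z {3,6,7}->{3,6}; W {3,5,7}->{5,7}
Constraint 2 (Z != W) on D(Z)={3,6} D(W)={5,7}: no change
Constraint 3 (U != W) on D(U)={3,5,6,7} D(W)={5,7}: no change
So after all 3 constraints: D(Z) = {3,6}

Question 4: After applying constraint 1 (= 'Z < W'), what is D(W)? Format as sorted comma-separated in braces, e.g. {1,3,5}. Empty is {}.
Answer: {5,7}

Derivation:
Constraint 1 (Z < W) on D(Z)={3,6,7} D(W)={3,5,7}: Z {3,6,7}->{3,6}; W {3,5,7}->{5,7}
So after constraint 1: D(W) = {5,7}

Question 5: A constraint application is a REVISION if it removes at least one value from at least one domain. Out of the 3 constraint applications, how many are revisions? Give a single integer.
Constraint 1 (Z < W) on D(Z)={3,6,7} D(W)={3,5,7}: Z {3,6,7}->{3,6}; W {3,5,7}->{5,7} => REVISION
Constraint 2 (Z != W) on D(Z)={3,6} D(W)={5,7}: no change => not a revision
Constraint 3 (U != W) on D(U)={3,5,6,7} D(W)={5,7}: no change => not a revision
Total revisions = 1

Answer: 1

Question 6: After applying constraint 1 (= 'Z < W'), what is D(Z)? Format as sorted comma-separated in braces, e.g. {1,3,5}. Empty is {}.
Answer: {3,6}

Derivation:
Constraint 1 (Z < W) on D(Z)={3,6,7} D(W)={3,5,7}: Z {3,6,7}->{3,6}; W {3,5,7}->{5,7}
So after constraint 1: D(Z) = {3,6}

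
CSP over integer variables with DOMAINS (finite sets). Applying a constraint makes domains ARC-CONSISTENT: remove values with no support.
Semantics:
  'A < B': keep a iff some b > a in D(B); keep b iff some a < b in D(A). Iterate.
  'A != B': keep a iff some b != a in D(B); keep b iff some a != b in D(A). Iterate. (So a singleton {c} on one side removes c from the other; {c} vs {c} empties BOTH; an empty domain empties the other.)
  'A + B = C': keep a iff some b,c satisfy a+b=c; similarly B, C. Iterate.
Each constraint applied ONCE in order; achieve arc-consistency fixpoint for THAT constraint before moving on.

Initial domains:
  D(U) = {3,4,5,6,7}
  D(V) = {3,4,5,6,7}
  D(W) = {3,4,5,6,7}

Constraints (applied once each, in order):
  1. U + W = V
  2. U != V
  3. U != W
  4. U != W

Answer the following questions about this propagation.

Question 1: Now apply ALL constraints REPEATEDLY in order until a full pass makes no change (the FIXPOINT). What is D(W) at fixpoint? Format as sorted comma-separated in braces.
pass 0 (initial): D(W)={3,4,5,6,7}
pass 1: U {3,4,5,6,7}->{3,4}; V {3,4,5,6,7}->{6,7}; W {3,4,5,6,7}->{3,4}
pass 2: no change
Fixpoint after 2 passes: D(W) = {3,4}

Answer: {3,4}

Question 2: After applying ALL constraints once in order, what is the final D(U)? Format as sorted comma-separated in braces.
Constraint 1 (U + W = V) on D(U)={3,4,5,6,7} D(W)={3,4,5,6,7} D(V)={3,4,5,6,7}: U {3,4,5,6,7}->{3,4}; W {3,4,5,6,7}->{3,4}; V {3,4,5,6,7}->{6,7}
Constraint 2 (U != V) on D(U)={3,4} D(V)={6,7}: no change
Constraint 3 (U != W) on D(U)={3,4} D(W)={3,4}: no change
Constraint 4 (U != W) on D(U)={3,4} D(W)={3,4}: no change
So after all 4 constraints: D(U) = {3,4}

Answer: {3,4}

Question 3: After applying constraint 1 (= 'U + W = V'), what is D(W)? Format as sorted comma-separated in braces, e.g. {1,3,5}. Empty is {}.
Constraint 1 (U + W = V) on D(U)={3,4,5,6,7} D(W)={3,4,5,6,7} D(V)={3,4,5,6,7}: U {3,4,5,6,7}->{3,4}; W {3,4,5,6,7}->{3,4}; V {3,4,5,6,7}->{6,7}
So after constraint 1: D(W) = {3,4}

Answer: {3,4}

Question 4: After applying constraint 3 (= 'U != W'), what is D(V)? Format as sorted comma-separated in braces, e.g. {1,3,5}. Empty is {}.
Answer: {6,7}

Derivation:
Constraint 1 (U + W = V) on D(U)={3,4,5,6,7} D(W)={3,4,5,6,7} D(V)={3,4,5,6,7}: U {3,4,5,6,7}->{3,4}; W {3,4,5,6,7}->{3,4}; V {3,4,5,6,7}->{6,7}
Constraint 2 (U != V) on D(U)={3,4} D(V)={6,7}: no change
Constraint 3 (U != W) on D(U)={3,4} D(W)={3,4}: no change
So after constraint 3: D(V) = {6,7}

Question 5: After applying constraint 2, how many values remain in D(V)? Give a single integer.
Answer: 2

Derivation:
Constraint 1 (U + W = V) on D(U)={3,4,5,6,7} D(W)={3,4,5,6,7} D(V)={3,4,5,6,7}: U {3,4,5,6,7}->{3,4}; W {3,4,5,6,7}->{3,4}; V {3,4,5,6,7}->{6,7}
Constraint 2 (U != V) on D(U)={3,4} D(V)={6,7}: no change
So after constraint 2: D(V)={6,7}, size = 2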